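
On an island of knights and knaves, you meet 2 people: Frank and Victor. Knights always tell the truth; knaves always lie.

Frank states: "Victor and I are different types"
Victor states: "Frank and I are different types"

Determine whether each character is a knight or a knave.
Frank is a knave.
Victor is a knave.

Verification:
- Frank (knave) says "Victor and I are different types" - this is FALSE (a lie) because Frank is a knave and Victor is a knave.
- Victor (knave) says "Frank and I are different types" - this is FALSE (a lie) because Victor is a knave and Frank is a knave.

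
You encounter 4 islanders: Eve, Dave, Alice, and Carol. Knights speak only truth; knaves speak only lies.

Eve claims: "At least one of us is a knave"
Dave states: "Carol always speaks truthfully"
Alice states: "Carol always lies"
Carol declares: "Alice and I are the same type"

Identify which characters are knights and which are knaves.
Eve is a knight.
Dave is a knave.
Alice is a knight.
Carol is a knave.

Verification:
- Eve (knight) says "At least one of us is a knave" - this is TRUE because Dave and Carol are knaves.
- Dave (knave) says "Carol always speaks truthfully" - this is FALSE (a lie) because Carol is a knave.
- Alice (knight) says "Carol always lies" - this is TRUE because Carol is a knave.
- Carol (knave) says "Alice and I are the same type" - this is FALSE (a lie) because Carol is a knave and Alice is a knight.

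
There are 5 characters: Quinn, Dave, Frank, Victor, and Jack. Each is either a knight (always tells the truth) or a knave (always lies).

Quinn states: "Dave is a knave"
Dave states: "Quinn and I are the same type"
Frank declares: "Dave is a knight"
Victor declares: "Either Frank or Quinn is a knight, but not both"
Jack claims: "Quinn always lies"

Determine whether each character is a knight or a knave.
Quinn is a knight.
Dave is a knave.
Frank is a knave.
Victor is a knight.
Jack is a knave.

Verification:
- Quinn (knight) says "Dave is a knave" - this is TRUE because Dave is a knave.
- Dave (knave) says "Quinn and I are the same type" - this is FALSE (a lie) because Dave is a knave and Quinn is a knight.
- Frank (knave) says "Dave is a knight" - this is FALSE (a lie) because Dave is a knave.
- Victor (knight) says "Either Frank or Quinn is a knight, but not both" - this is TRUE because Frank is a knave and Quinn is a knight.
- Jack (knave) says "Quinn always lies" - this is FALSE (a lie) because Quinn is a knight.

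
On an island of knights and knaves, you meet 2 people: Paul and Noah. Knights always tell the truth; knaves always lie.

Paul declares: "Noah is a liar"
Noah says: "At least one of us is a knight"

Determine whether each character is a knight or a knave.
Paul is a knave.
Noah is a knight.

Verification:
- Paul (knave) says "Noah is a liar" - this is FALSE (a lie) because Noah is a knight.
- Noah (knight) says "At least one of us is a knight" - this is TRUE because Noah is a knight.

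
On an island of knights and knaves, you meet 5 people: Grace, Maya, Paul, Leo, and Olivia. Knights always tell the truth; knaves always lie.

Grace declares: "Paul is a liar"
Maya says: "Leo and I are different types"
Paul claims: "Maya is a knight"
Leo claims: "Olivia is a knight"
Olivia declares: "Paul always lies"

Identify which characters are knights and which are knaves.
Grace is a knave.
Maya is a knight.
Paul is a knight.
Leo is a knave.
Olivia is a knave.

Verification:
- Grace (knave) says "Paul is a liar" - this is FALSE (a lie) because Paul is a knight.
- Maya (knight) says "Leo and I are different types" - this is TRUE because Maya is a knight and Leo is a knave.
- Paul (knight) says "Maya is a knight" - this is TRUE because Maya is a knight.
- Leo (knave) says "Olivia is a knight" - this is FALSE (a lie) because Olivia is a knave.
- Olivia (knave) says "Paul always lies" - this is FALSE (a lie) because Paul is a knight.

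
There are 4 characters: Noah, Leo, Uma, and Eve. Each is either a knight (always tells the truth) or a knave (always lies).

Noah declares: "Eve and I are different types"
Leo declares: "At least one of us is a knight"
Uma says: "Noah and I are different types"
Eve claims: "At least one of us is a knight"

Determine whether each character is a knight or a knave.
Noah is a knave.
Leo is a knave.
Uma is a knave.
Eve is a knave.

Verification:
- Noah (knave) says "Eve and I are different types" - this is FALSE (a lie) because Noah is a knave and Eve is a knave.
- Leo (knave) says "At least one of us is a knight" - this is FALSE (a lie) because no one is a knight.
- Uma (knave) says "Noah and I are different types" - this is FALSE (a lie) because Uma is a knave and Noah is a knave.
- Eve (knave) says "At least one of us is a knight" - this is FALSE (a lie) because no one is a knight.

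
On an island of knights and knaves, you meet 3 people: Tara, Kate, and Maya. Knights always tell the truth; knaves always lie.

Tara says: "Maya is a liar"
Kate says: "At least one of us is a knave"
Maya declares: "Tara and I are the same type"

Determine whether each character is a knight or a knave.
Tara is a knight.
Kate is a knight.
Maya is a knave.

Verification:
- Tara (knight) says "Maya is a liar" - this is TRUE because Maya is a knave.
- Kate (knight) says "At least one of us is a knave" - this is TRUE because Maya is a knave.
- Maya (knave) says "Tara and I are the same type" - this is FALSE (a lie) because Maya is a knave and Tara is a knight.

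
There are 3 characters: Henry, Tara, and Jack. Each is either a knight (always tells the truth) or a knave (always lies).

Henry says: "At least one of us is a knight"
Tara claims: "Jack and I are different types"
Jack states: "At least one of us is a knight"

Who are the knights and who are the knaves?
Henry is a knave.
Tara is a knave.
Jack is a knave.

Verification:
- Henry (knave) says "At least one of us is a knight" - this is FALSE (a lie) because no one is a knight.
- Tara (knave) says "Jack and I are different types" - this is FALSE (a lie) because Tara is a knave and Jack is a knave.
- Jack (knave) says "At least one of us is a knight" - this is FALSE (a lie) because no one is a knight.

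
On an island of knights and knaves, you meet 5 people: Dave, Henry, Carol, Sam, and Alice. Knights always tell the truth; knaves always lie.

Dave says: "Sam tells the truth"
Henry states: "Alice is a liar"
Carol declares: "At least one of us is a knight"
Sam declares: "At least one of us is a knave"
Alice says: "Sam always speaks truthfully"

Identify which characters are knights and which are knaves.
Dave is a knight.
Henry is a knave.
Carol is a knight.
Sam is a knight.
Alice is a knight.

Verification:
- Dave (knight) says "Sam tells the truth" - this is TRUE because Sam is a knight.
- Henry (knave) says "Alice is a liar" - this is FALSE (a lie) because Alice is a knight.
- Carol (knight) says "At least one of us is a knight" - this is TRUE because Dave, Carol, Sam, and Alice are knights.
- Sam (knight) says "At least one of us is a knave" - this is TRUE because Henry is a knave.
- Alice (knight) says "Sam always speaks truthfully" - this is TRUE because Sam is a knight.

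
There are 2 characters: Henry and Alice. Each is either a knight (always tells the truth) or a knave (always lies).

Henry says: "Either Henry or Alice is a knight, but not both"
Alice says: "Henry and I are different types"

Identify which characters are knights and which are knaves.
Henry is a knave.
Alice is a knave.

Verification:
- Henry (knave) says "Either Henry or Alice is a knight, but not both" - this is FALSE (a lie) because Henry is a knave and Alice is a knave.
- Alice (knave) says "Henry and I are different types" - this is FALSE (a lie) because Alice is a knave and Henry is a knave.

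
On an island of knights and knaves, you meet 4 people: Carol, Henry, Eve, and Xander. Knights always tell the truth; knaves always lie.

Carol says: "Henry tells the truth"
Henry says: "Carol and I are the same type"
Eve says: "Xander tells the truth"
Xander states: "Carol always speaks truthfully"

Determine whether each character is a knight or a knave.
Carol is a knight.
Henry is a knight.
Eve is a knight.
Xander is a knight.

Verification:
- Carol (knight) says "Henry tells the truth" - this is TRUE because Henry is a knight.
- Henry (knight) says "Carol and I are the same type" - this is TRUE because Henry is a knight and Carol is a knight.
- Eve (knight) says "Xander tells the truth" - this is TRUE because Xander is a knight.
- Xander (knight) says "Carol always speaks truthfully" - this is TRUE because Carol is a knight.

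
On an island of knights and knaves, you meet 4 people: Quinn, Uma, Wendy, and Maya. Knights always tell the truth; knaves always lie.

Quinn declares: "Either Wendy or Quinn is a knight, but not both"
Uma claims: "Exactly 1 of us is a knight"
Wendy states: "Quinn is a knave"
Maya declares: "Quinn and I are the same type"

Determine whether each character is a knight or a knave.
Quinn is a knight.
Uma is a knave.
Wendy is a knave.
Maya is a knight.

Verification:
- Quinn (knight) says "Either Wendy or Quinn is a knight, but not both" - this is TRUE because Wendy is a knave and Quinn is a knight.
- Uma (knave) says "Exactly 1 of us is a knight" - this is FALSE (a lie) because there are 2 knights.
- Wendy (knave) says "Quinn is a knave" - this is FALSE (a lie) because Quinn is a knight.
- Maya (knight) says "Quinn and I are the same type" - this is TRUE because Maya is a knight and Quinn is a knight.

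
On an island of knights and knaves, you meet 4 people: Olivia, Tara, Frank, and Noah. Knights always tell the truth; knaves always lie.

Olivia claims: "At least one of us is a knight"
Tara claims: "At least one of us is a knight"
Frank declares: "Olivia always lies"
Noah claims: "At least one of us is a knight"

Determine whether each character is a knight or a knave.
Olivia is a knight.
Tara is a knight.
Frank is a knave.
Noah is a knight.

Verification:
- Olivia (knight) says "At least one of us is a knight" - this is TRUE because Olivia, Tara, and Noah are knights.
- Tara (knight) says "At least one of us is a knight" - this is TRUE because Olivia, Tara, and Noah are knights.
- Frank (knave) says "Olivia always lies" - this is FALSE (a lie) because Olivia is a knight.
- Noah (knight) says "At least one of us is a knight" - this is TRUE because Olivia, Tara, and Noah are knights.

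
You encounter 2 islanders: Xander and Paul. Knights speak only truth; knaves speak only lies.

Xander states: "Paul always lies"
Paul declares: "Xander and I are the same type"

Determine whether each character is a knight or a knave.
Xander is a knight.
Paul is a knave.

Verification:
- Xander (knight) says "Paul always lies" - this is TRUE because Paul is a knave.
- Paul (knave) says "Xander and I are the same type" - this is FALSE (a lie) because Paul is a knave and Xander is a knight.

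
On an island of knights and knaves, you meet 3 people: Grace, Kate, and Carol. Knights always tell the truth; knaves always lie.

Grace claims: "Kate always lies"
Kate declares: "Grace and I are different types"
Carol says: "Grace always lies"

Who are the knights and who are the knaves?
Grace is a knave.
Kate is a knight.
Carol is a knight.

Verification:
- Grace (knave) says "Kate always lies" - this is FALSE (a lie) because Kate is a knight.
- Kate (knight) says "Grace and I are different types" - this is TRUE because Kate is a knight and Grace is a knave.
- Carol (knight) says "Grace always lies" - this is TRUE because Grace is a knave.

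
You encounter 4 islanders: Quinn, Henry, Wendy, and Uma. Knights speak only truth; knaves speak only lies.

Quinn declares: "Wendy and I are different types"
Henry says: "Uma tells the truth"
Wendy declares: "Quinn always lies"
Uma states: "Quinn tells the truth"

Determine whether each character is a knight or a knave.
Quinn is a knight.
Henry is a knight.
Wendy is a knave.
Uma is a knight.

Verification:
- Quinn (knight) says "Wendy and I are different types" - this is TRUE because Quinn is a knight and Wendy is a knave.
- Henry (knight) says "Uma tells the truth" - this is TRUE because Uma is a knight.
- Wendy (knave) says "Quinn always lies" - this is FALSE (a lie) because Quinn is a knight.
- Uma (knight) says "Quinn tells the truth" - this is TRUE because Quinn is a knight.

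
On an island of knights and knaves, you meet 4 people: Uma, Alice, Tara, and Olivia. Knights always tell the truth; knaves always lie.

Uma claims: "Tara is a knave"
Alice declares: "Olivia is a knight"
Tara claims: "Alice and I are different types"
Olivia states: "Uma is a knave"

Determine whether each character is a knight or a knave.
Uma is a knight.
Alice is a knave.
Tara is a knave.
Olivia is a knave.

Verification:
- Uma (knight) says "Tara is a knave" - this is TRUE because Tara is a knave.
- Alice (knave) says "Olivia is a knight" - this is FALSE (a lie) because Olivia is a knave.
- Tara (knave) says "Alice and I are different types" - this is FALSE (a lie) because Tara is a knave and Alice is a knave.
- Olivia (knave) says "Uma is a knave" - this is FALSE (a lie) because Uma is a knight.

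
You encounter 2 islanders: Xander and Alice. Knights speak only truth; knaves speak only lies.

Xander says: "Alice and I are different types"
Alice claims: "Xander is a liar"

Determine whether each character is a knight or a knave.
Xander is a knight.
Alice is a knave.

Verification:
- Xander (knight) says "Alice and I are different types" - this is TRUE because Xander is a knight and Alice is a knave.
- Alice (knave) says "Xander is a liar" - this is FALSE (a lie) because Xander is a knight.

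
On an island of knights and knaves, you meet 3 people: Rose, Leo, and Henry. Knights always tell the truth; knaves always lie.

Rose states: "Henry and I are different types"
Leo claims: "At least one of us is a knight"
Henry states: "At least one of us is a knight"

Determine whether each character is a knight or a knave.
Rose is a knave.
Leo is a knave.
Henry is a knave.

Verification:
- Rose (knave) says "Henry and I are different types" - this is FALSE (a lie) because Rose is a knave and Henry is a knave.
- Leo (knave) says "At least one of us is a knight" - this is FALSE (a lie) because no one is a knight.
- Henry (knave) says "At least one of us is a knight" - this is FALSE (a lie) because no one is a knight.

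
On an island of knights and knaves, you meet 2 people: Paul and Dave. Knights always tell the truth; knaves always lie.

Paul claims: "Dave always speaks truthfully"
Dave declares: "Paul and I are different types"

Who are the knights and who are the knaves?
Paul is a knave.
Dave is a knave.

Verification:
- Paul (knave) says "Dave always speaks truthfully" - this is FALSE (a lie) because Dave is a knave.
- Dave (knave) says "Paul and I are different types" - this is FALSE (a lie) because Dave is a knave and Paul is a knave.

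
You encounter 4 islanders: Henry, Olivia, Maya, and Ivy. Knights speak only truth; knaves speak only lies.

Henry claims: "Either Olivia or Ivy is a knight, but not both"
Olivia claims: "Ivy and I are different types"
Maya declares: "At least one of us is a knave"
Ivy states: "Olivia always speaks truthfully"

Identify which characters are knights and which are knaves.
Henry is a knave.
Olivia is a knave.
Maya is a knight.
Ivy is a knave.

Verification:
- Henry (knave) says "Either Olivia or Ivy is a knight, but not both" - this is FALSE (a lie) because Olivia is a knave and Ivy is a knave.
- Olivia (knave) says "Ivy and I are different types" - this is FALSE (a lie) because Olivia is a knave and Ivy is a knave.
- Maya (knight) says "At least one of us is a knave" - this is TRUE because Henry, Olivia, and Ivy are knaves.
- Ivy (knave) says "Olivia always speaks truthfully" - this is FALSE (a lie) because Olivia is a knave.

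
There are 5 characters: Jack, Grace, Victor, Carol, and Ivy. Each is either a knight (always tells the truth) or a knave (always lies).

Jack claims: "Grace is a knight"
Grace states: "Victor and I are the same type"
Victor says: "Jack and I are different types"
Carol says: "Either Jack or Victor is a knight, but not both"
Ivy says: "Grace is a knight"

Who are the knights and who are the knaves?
Jack is a knave.
Grace is a knave.
Victor is a knight.
Carol is a knight.
Ivy is a knave.

Verification:
- Jack (knave) says "Grace is a knight" - this is FALSE (a lie) because Grace is a knave.
- Grace (knave) says "Victor and I are the same type" - this is FALSE (a lie) because Grace is a knave and Victor is a knight.
- Victor (knight) says "Jack and I are different types" - this is TRUE because Victor is a knight and Jack is a knave.
- Carol (knight) says "Either Jack or Victor is a knight, but not both" - this is TRUE because Jack is a knave and Victor is a knight.
- Ivy (knave) says "Grace is a knight" - this is FALSE (a lie) because Grace is a knave.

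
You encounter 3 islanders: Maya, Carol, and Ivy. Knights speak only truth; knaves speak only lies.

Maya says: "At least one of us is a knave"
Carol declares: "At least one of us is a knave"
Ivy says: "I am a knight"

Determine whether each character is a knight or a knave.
Maya is a knight.
Carol is a knight.
Ivy is a knave.

Verification:
- Maya (knight) says "At least one of us is a knave" - this is TRUE because Ivy is a knave.
- Carol (knight) says "At least one of us is a knave" - this is TRUE because Ivy is a knave.
- Ivy (knave) says "I am a knight" - this is FALSE (a lie) because Ivy is a knave.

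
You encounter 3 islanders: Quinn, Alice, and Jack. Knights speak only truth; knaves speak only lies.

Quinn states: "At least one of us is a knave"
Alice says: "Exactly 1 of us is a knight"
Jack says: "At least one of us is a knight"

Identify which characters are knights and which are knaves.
Quinn is a knight.
Alice is a knave.
Jack is a knight.

Verification:
- Quinn (knight) says "At least one of us is a knave" - this is TRUE because Alice is a knave.
- Alice (knave) says "Exactly 1 of us is a knight" - this is FALSE (a lie) because there are 2 knights.
- Jack (knight) says "At least one of us is a knight" - this is TRUE because Quinn and Jack are knights.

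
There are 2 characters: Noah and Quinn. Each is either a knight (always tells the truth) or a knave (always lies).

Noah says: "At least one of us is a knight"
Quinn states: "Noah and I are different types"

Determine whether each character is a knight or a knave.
Noah is a knave.
Quinn is a knave.

Verification:
- Noah (knave) says "At least one of us is a knight" - this is FALSE (a lie) because no one is a knight.
- Quinn (knave) says "Noah and I are different types" - this is FALSE (a lie) because Quinn is a knave and Noah is a knave.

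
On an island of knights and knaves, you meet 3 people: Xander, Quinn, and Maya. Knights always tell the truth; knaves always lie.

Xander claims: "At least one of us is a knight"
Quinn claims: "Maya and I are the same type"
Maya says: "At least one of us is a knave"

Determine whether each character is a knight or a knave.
Xander is a knight.
Quinn is a knave.
Maya is a knight.

Verification:
- Xander (knight) says "At least one of us is a knight" - this is TRUE because Xander and Maya are knights.
- Quinn (knave) says "Maya and I are the same type" - this is FALSE (a lie) because Quinn is a knave and Maya is a knight.
- Maya (knight) says "At least one of us is a knave" - this is TRUE because Quinn is a knave.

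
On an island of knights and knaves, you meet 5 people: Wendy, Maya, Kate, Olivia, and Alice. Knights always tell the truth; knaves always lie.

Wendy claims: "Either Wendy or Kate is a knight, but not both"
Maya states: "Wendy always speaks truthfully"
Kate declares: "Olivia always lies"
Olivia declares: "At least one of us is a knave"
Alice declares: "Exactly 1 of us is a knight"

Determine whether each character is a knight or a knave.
Wendy is a knight.
Maya is a knight.
Kate is a knave.
Olivia is a knight.
Alice is a knave.

Verification:
- Wendy (knight) says "Either Wendy or Kate is a knight, but not both" - this is TRUE because Wendy is a knight and Kate is a knave.
- Maya (knight) says "Wendy always speaks truthfully" - this is TRUE because Wendy is a knight.
- Kate (knave) says "Olivia always lies" - this is FALSE (a lie) because Olivia is a knight.
- Olivia (knight) says "At least one of us is a knave" - this is TRUE because Kate and Alice are knaves.
- Alice (knave) says "Exactly 1 of us is a knight" - this is FALSE (a lie) because there are 3 knights.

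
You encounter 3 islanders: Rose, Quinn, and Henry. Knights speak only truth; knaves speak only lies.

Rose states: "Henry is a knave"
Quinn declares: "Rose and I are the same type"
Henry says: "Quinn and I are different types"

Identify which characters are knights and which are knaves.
Rose is a knight.
Quinn is a knave.
Henry is a knave.

Verification:
- Rose (knight) says "Henry is a knave" - this is TRUE because Henry is a knave.
- Quinn (knave) says "Rose and I are the same type" - this is FALSE (a lie) because Quinn is a knave and Rose is a knight.
- Henry (knave) says "Quinn and I are different types" - this is FALSE (a lie) because Henry is a knave and Quinn is a knave.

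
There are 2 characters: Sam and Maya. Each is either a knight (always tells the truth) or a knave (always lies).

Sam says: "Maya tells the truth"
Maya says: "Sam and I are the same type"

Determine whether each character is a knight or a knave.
Sam is a knight.
Maya is a knight.

Verification:
- Sam (knight) says "Maya tells the truth" - this is TRUE because Maya is a knight.
- Maya (knight) says "Sam and I are the same type" - this is TRUE because Maya is a knight and Sam is a knight.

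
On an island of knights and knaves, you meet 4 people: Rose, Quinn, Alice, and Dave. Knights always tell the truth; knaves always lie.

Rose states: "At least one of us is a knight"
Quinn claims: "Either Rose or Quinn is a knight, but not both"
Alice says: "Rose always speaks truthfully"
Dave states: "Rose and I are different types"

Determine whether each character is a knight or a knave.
Rose is a knave.
Quinn is a knave.
Alice is a knave.
Dave is a knave.

Verification:
- Rose (knave) says "At least one of us is a knight" - this is FALSE (a lie) because no one is a knight.
- Quinn (knave) says "Either Rose or Quinn is a knight, but not both" - this is FALSE (a lie) because Rose is a knave and Quinn is a knave.
- Alice (knave) says "Rose always speaks truthfully" - this is FALSE (a lie) because Rose is a knave.
- Dave (knave) says "Rose and I are different types" - this is FALSE (a lie) because Dave is a knave and Rose is a knave.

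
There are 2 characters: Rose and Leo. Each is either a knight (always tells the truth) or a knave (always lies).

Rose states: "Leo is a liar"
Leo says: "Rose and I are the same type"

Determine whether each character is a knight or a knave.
Rose is a knight.
Leo is a knave.

Verification:
- Rose (knight) says "Leo is a liar" - this is TRUE because Leo is a knave.
- Leo (knave) says "Rose and I are the same type" - this is FALSE (a lie) because Leo is a knave and Rose is a knight.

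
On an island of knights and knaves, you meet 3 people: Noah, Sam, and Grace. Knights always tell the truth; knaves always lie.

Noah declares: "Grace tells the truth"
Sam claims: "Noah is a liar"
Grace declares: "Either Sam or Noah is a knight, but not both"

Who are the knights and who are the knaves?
Noah is a knight.
Sam is a knave.
Grace is a knight.

Verification:
- Noah (knight) says "Grace tells the truth" - this is TRUE because Grace is a knight.
- Sam (knave) says "Noah is a liar" - this is FALSE (a lie) because Noah is a knight.
- Grace (knight) says "Either Sam or Noah is a knight, but not both" - this is TRUE because Sam is a knave and Noah is a knight.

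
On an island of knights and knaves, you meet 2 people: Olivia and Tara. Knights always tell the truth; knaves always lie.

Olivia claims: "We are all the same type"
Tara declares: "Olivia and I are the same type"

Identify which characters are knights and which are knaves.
Olivia is a knight.
Tara is a knight.

Verification:
- Olivia (knight) says "We are all the same type" - this is TRUE because Olivia and Tara are knights.
- Tara (knight) says "Olivia and I are the same type" - this is TRUE because Tara is a knight and Olivia is a knight.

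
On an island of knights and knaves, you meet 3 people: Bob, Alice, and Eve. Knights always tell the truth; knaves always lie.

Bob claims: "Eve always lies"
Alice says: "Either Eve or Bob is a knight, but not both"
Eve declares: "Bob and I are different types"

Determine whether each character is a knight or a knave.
Bob is a knave.
Alice is a knight.
Eve is a knight.

Verification:
- Bob (knave) says "Eve always lies" - this is FALSE (a lie) because Eve is a knight.
- Alice (knight) says "Either Eve or Bob is a knight, but not both" - this is TRUE because Eve is a knight and Bob is a knave.
- Eve (knight) says "Bob and I are different types" - this is TRUE because Eve is a knight and Bob is a knave.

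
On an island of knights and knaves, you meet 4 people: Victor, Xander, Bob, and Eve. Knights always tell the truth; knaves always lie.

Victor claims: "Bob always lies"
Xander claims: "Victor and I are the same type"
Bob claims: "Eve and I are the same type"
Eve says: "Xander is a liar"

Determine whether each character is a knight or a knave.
Victor is a knight.
Xander is a knave.
Bob is a knave.
Eve is a knight.

Verification:
- Victor (knight) says "Bob always lies" - this is TRUE because Bob is a knave.
- Xander (knave) says "Victor and I are the same type" - this is FALSE (a lie) because Xander is a knave and Victor is a knight.
- Bob (knave) says "Eve and I are the same type" - this is FALSE (a lie) because Bob is a knave and Eve is a knight.
- Eve (knight) says "Xander is a liar" - this is TRUE because Xander is a knave.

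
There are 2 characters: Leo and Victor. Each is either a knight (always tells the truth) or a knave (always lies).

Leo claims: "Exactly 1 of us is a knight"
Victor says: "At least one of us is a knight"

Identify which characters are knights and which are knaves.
Leo is a knave.
Victor is a knave.

Verification:
- Leo (knave) says "Exactly 1 of us is a knight" - this is FALSE (a lie) because there are 0 knights.
- Victor (knave) says "At least one of us is a knight" - this is FALSE (a lie) because no one is a knight.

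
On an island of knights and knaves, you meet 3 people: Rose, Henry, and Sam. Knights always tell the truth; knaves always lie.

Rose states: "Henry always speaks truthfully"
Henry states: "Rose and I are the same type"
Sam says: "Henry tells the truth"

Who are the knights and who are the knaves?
Rose is a knight.
Henry is a knight.
Sam is a knight.

Verification:
- Rose (knight) says "Henry always speaks truthfully" - this is TRUE because Henry is a knight.
- Henry (knight) says "Rose and I are the same type" - this is TRUE because Henry is a knight and Rose is a knight.
- Sam (knight) says "Henry tells the truth" - this is TRUE because Henry is a knight.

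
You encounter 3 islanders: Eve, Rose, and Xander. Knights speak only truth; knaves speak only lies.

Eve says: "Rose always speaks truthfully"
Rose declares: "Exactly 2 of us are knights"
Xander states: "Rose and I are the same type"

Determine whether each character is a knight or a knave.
Eve is a knight.
Rose is a knight.
Xander is a knave.

Verification:
- Eve (knight) says "Rose always speaks truthfully" - this is TRUE because Rose is a knight.
- Rose (knight) says "Exactly 2 of us are knights" - this is TRUE because there are 2 knights.
- Xander (knave) says "Rose and I are the same type" - this is FALSE (a lie) because Xander is a knave and Rose is a knight.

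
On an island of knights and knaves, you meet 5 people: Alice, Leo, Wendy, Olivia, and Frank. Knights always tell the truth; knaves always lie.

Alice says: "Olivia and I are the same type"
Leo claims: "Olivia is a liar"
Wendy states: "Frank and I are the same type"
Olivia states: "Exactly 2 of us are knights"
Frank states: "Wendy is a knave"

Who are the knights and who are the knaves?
Alice is a knave.
Leo is a knave.
Wendy is a knave.
Olivia is a knight.
Frank is a knight.

Verification:
- Alice (knave) says "Olivia and I are the same type" - this is FALSE (a lie) because Alice is a knave and Olivia is a knight.
- Leo (knave) says "Olivia is a liar" - this is FALSE (a lie) because Olivia is a knight.
- Wendy (knave) says "Frank and I are the same type" - this is FALSE (a lie) because Wendy is a knave and Frank is a knight.
- Olivia (knight) says "Exactly 2 of us are knights" - this is TRUE because there are 2 knights.
- Frank (knight) says "Wendy is a knave" - this is TRUE because Wendy is a knave.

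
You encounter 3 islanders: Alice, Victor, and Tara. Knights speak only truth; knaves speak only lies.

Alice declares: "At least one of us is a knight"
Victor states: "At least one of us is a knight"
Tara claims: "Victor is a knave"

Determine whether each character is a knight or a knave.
Alice is a knight.
Victor is a knight.
Tara is a knave.

Verification:
- Alice (knight) says "At least one of us is a knight" - this is TRUE because Alice and Victor are knights.
- Victor (knight) says "At least one of us is a knight" - this is TRUE because Alice and Victor are knights.
- Tara (knave) says "Victor is a knave" - this is FALSE (a lie) because Victor is a knight.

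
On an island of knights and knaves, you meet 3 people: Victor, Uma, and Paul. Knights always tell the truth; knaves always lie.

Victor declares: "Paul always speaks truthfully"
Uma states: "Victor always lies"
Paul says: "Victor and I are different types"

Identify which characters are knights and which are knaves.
Victor is a knave.
Uma is a knight.
Paul is a knave.

Verification:
- Victor (knave) says "Paul always speaks truthfully" - this is FALSE (a lie) because Paul is a knave.
- Uma (knight) says "Victor always lies" - this is TRUE because Victor is a knave.
- Paul (knave) says "Victor and I are different types" - this is FALSE (a lie) because Paul is a knave and Victor is a knave.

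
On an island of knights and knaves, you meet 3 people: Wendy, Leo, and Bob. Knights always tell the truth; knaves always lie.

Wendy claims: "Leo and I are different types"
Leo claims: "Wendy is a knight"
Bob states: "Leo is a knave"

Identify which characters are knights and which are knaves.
Wendy is a knave.
Leo is a knave.
Bob is a knight.

Verification:
- Wendy (knave) says "Leo and I are different types" - this is FALSE (a lie) because Wendy is a knave and Leo is a knave.
- Leo (knave) says "Wendy is a knight" - this is FALSE (a lie) because Wendy is a knave.
- Bob (knight) says "Leo is a knave" - this is TRUE because Leo is a knave.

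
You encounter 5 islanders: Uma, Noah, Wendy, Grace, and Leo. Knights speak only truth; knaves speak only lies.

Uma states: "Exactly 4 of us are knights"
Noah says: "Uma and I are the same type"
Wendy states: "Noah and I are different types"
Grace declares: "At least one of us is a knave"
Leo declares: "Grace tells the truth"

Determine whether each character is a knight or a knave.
Uma is a knight.
Noah is a knave.
Wendy is a knight.
Grace is a knight.
Leo is a knight.

Verification:
- Uma (knight) says "Exactly 4 of us are knights" - this is TRUE because there are 4 knights.
- Noah (knave) says "Uma and I are the same type" - this is FALSE (a lie) because Noah is a knave and Uma is a knight.
- Wendy (knight) says "Noah and I are different types" - this is TRUE because Wendy is a knight and Noah is a knave.
- Grace (knight) says "At least one of us is a knave" - this is TRUE because Noah is a knave.
- Leo (knight) says "Grace tells the truth" - this is TRUE because Grace is a knight.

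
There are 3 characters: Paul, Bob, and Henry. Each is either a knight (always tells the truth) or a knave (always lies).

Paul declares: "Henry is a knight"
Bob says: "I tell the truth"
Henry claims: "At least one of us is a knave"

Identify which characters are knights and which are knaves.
Paul is a knight.
Bob is a knave.
Henry is a knight.

Verification:
- Paul (knight) says "Henry is a knight" - this is TRUE because Henry is a knight.
- Bob (knave) says "I tell the truth" - this is FALSE (a lie) because Bob is a knave.
- Henry (knight) says "At least one of us is a knave" - this is TRUE because Bob is a knave.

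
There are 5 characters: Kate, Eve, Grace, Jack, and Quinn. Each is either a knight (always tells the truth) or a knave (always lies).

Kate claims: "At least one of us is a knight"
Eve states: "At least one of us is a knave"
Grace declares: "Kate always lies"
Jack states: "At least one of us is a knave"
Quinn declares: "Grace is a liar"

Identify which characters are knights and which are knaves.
Kate is a knight.
Eve is a knight.
Grace is a knave.
Jack is a knight.
Quinn is a knight.

Verification:
- Kate (knight) says "At least one of us is a knight" - this is TRUE because Kate, Eve, Jack, and Quinn are knights.
- Eve (knight) says "At least one of us is a knave" - this is TRUE because Grace is a knave.
- Grace (knave) says "Kate always lies" - this is FALSE (a lie) because Kate is a knight.
- Jack (knight) says "At least one of us is a knave" - this is TRUE because Grace is a knave.
- Quinn (knight) says "Grace is a liar" - this is TRUE because Grace is a knave.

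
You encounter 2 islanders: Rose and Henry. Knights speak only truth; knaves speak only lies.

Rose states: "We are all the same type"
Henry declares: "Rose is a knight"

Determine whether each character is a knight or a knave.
Rose is a knight.
Henry is a knight.

Verification:
- Rose (knight) says "We are all the same type" - this is TRUE because Rose and Henry are knights.
- Henry (knight) says "Rose is a knight" - this is TRUE because Rose is a knight.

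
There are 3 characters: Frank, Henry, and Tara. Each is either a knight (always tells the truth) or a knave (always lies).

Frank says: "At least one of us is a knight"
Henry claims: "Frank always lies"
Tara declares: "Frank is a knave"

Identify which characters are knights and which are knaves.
Frank is a knight.
Henry is a knave.
Tara is a knave.

Verification:
- Frank (knight) says "At least one of us is a knight" - this is TRUE because Frank is a knight.
- Henry (knave) says "Frank always lies" - this is FALSE (a lie) because Frank is a knight.
- Tara (knave) says "Frank is a knave" - this is FALSE (a lie) because Frank is a knight.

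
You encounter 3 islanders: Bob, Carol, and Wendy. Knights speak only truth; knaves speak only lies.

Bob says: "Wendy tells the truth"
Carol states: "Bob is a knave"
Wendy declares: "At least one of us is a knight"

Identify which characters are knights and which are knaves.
Bob is a knight.
Carol is a knave.
Wendy is a knight.

Verification:
- Bob (knight) says "Wendy tells the truth" - this is TRUE because Wendy is a knight.
- Carol (knave) says "Bob is a knave" - this is FALSE (a lie) because Bob is a knight.
- Wendy (knight) says "At least one of us is a knight" - this is TRUE because Bob and Wendy are knights.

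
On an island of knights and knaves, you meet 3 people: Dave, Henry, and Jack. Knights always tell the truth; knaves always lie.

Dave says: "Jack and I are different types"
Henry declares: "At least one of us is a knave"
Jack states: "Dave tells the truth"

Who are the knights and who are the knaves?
Dave is a knave.
Henry is a knight.
Jack is a knave.

Verification:
- Dave (knave) says "Jack and I are different types" - this is FALSE (a lie) because Dave is a knave and Jack is a knave.
- Henry (knight) says "At least one of us is a knave" - this is TRUE because Dave and Jack are knaves.
- Jack (knave) says "Dave tells the truth" - this is FALSE (a lie) because Dave is a knave.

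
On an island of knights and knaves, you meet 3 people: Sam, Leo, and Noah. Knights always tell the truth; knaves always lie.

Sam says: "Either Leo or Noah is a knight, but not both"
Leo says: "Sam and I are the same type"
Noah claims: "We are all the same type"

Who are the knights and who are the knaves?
Sam is a knight.
Leo is a knight.
Noah is a knave.

Verification:
- Sam (knight) says "Either Leo or Noah is a knight, but not both" - this is TRUE because Leo is a knight and Noah is a knave.
- Leo (knight) says "Sam and I are the same type" - this is TRUE because Leo is a knight and Sam is a knight.
- Noah (knave) says "We are all the same type" - this is FALSE (a lie) because Sam and Leo are knights and Noah is a knave.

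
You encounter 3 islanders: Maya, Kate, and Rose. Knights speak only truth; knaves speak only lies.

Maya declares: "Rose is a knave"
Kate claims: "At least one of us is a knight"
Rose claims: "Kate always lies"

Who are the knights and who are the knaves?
Maya is a knight.
Kate is a knight.
Rose is a knave.

Verification:
- Maya (knight) says "Rose is a knave" - this is TRUE because Rose is a knave.
- Kate (knight) says "At least one of us is a knight" - this is TRUE because Maya and Kate are knights.
- Rose (knave) says "Kate always lies" - this is FALSE (a lie) because Kate is a knight.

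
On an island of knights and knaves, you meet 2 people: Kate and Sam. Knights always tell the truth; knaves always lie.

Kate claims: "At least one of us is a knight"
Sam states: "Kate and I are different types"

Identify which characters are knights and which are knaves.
Kate is a knave.
Sam is a knave.

Verification:
- Kate (knave) says "At least one of us is a knight" - this is FALSE (a lie) because no one is a knight.
- Sam (knave) says "Kate and I are different types" - this is FALSE (a lie) because Sam is a knave and Kate is a knave.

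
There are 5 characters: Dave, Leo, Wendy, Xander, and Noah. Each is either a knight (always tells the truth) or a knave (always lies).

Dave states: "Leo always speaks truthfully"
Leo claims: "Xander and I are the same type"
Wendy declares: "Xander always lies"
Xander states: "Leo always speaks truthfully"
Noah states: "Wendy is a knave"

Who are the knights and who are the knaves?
Dave is a knight.
Leo is a knight.
Wendy is a knave.
Xander is a knight.
Noah is a knight.

Verification:
- Dave (knight) says "Leo always speaks truthfully" - this is TRUE because Leo is a knight.
- Leo (knight) says "Xander and I are the same type" - this is TRUE because Leo is a knight and Xander is a knight.
- Wendy (knave) says "Xander always lies" - this is FALSE (a lie) because Xander is a knight.
- Xander (knight) says "Leo always speaks truthfully" - this is TRUE because Leo is a knight.
- Noah (knight) says "Wendy is a knave" - this is TRUE because Wendy is a knave.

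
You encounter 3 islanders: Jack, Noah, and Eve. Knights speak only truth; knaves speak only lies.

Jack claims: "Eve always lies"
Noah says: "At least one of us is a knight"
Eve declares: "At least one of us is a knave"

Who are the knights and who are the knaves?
Jack is a knave.
Noah is a knight.
Eve is a knight.

Verification:
- Jack (knave) says "Eve always lies" - this is FALSE (a lie) because Eve is a knight.
- Noah (knight) says "At least one of us is a knight" - this is TRUE because Noah and Eve are knights.
- Eve (knight) says "At least one of us is a knave" - this is TRUE because Jack is a knave.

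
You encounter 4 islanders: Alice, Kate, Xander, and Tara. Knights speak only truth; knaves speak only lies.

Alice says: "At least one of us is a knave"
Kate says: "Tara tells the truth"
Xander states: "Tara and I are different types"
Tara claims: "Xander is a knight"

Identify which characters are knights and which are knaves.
Alice is a knight.
Kate is a knave.
Xander is a knave.
Tara is a knave.

Verification:
- Alice (knight) says "At least one of us is a knave" - this is TRUE because Kate, Xander, and Tara are knaves.
- Kate (knave) says "Tara tells the truth" - this is FALSE (a lie) because Tara is a knave.
- Xander (knave) says "Tara and I are different types" - this is FALSE (a lie) because Xander is a knave and Tara is a knave.
- Tara (knave) says "Xander is a knight" - this is FALSE (a lie) because Xander is a knave.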